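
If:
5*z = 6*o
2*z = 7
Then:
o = 35/12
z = 7/2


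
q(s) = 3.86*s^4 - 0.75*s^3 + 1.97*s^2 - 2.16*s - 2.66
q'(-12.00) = -27053.76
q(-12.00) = 81643.90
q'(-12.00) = -27053.76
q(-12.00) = 81643.90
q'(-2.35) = -224.22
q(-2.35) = 140.75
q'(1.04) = 16.87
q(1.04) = 0.90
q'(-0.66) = -10.18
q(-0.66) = 0.57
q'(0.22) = -1.24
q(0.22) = -3.04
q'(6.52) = 4207.35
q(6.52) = 6834.66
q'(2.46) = 223.77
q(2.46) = 134.14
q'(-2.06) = -154.80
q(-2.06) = 86.22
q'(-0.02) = -2.24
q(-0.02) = -2.62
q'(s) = 15.44*s^3 - 2.25*s^2 + 3.94*s - 2.16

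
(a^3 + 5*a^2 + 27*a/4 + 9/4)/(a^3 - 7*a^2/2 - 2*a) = (2*a^2 + 9*a + 9)/(2*a*(a - 4))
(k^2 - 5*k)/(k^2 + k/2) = 2*(k - 5)/(2*k + 1)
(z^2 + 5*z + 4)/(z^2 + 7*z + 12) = (z + 1)/(z + 3)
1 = 1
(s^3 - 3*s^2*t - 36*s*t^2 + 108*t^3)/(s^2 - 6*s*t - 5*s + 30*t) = (s^2 + 3*s*t - 18*t^2)/(s - 5)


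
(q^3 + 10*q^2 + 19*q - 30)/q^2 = q + 10 + 19/q - 30/q^2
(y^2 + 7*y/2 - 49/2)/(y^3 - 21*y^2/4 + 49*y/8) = 4*(y + 7)/(y*(4*y - 7))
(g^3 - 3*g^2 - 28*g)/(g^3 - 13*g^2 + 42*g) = (g + 4)/(g - 6)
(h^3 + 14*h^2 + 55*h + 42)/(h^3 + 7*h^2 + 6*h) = (h + 7)/h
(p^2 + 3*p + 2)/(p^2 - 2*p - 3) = (p + 2)/(p - 3)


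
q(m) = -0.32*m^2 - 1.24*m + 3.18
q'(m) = -0.64*m - 1.24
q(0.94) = 1.73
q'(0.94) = -1.84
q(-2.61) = 4.24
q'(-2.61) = 0.43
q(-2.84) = 4.12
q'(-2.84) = 0.58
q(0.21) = 2.91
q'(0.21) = -1.37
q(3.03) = -3.52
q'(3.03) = -3.18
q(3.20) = -4.06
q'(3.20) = -3.29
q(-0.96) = 4.08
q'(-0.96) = -0.63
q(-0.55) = 3.77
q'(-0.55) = -0.89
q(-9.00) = -11.58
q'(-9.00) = 4.52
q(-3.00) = 4.02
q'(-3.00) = 0.68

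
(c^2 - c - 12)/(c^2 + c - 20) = (c + 3)/(c + 5)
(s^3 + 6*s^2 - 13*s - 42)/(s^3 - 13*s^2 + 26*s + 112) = (s^2 + 4*s - 21)/(s^2 - 15*s + 56)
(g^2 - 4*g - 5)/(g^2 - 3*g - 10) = (g + 1)/(g + 2)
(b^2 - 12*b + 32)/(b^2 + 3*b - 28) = (b - 8)/(b + 7)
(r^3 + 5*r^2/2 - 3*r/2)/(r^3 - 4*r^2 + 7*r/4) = 2*(r + 3)/(2*r - 7)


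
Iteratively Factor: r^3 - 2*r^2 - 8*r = (r - 4)*(r^2 + 2*r) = r*(r - 4)*(r + 2)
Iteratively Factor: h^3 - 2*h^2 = (h)*(h^2 - 2*h) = h^2*(h - 2)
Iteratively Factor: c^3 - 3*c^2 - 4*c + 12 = (c - 2)*(c^2 - c - 6) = (c - 2)*(c + 2)*(c - 3)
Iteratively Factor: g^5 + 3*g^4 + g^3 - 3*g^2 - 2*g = (g + 1)*(g^4 + 2*g^3 - g^2 - 2*g) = g*(g + 1)*(g^3 + 2*g^2 - g - 2) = g*(g + 1)*(g + 2)*(g^2 - 1) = g*(g - 1)*(g + 1)*(g + 2)*(g + 1)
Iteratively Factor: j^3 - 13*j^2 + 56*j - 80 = (j - 4)*(j^2 - 9*j + 20) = (j - 5)*(j - 4)*(j - 4)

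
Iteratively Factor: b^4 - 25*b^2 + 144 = (b + 4)*(b^3 - 4*b^2 - 9*b + 36) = (b - 4)*(b + 4)*(b^2 - 9) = (b - 4)*(b - 3)*(b + 4)*(b + 3)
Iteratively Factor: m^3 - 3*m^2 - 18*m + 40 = (m - 5)*(m^2 + 2*m - 8) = (m - 5)*(m + 4)*(m - 2)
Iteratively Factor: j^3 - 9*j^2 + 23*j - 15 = (j - 1)*(j^2 - 8*j + 15) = (j - 3)*(j - 1)*(j - 5)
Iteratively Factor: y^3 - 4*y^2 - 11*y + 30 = (y - 5)*(y^2 + y - 6) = (y - 5)*(y + 3)*(y - 2)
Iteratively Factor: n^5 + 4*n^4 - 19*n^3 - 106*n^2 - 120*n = (n + 2)*(n^4 + 2*n^3 - 23*n^2 - 60*n) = (n + 2)*(n + 3)*(n^3 - n^2 - 20*n) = n*(n + 2)*(n + 3)*(n^2 - n - 20) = n*(n + 2)*(n + 3)*(n + 4)*(n - 5)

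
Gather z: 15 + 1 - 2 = 14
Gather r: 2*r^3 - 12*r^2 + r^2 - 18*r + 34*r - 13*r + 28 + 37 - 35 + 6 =2*r^3 - 11*r^2 + 3*r + 36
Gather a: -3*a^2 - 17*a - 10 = -3*a^2 - 17*a - 10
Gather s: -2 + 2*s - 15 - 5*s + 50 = 33 - 3*s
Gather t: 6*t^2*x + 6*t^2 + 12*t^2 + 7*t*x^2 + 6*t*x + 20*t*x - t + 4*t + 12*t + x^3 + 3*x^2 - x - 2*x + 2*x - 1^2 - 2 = t^2*(6*x + 18) + t*(7*x^2 + 26*x + 15) + x^3 + 3*x^2 - x - 3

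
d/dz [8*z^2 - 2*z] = 16*z - 2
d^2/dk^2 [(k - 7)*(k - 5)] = 2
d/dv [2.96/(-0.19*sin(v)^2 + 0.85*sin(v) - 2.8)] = (1.1248*sin(v) - 2.516)*cos(v)/(0.19*sin(v)^2 - 0.85*sin(v) + 2.8)^2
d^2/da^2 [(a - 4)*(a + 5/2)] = 2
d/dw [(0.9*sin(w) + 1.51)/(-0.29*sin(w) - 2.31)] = -1.6411*cos(w)/(0.29*sin(w) + 2.31)^2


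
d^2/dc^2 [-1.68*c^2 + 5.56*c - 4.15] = -3.36000000000000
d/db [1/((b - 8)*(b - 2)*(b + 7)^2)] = (-2*(b - 8)*(b - 2) - (b - 8)*(b + 7) - (b - 2)*(b + 7))/((b - 8)^2*(b - 2)^2*(b + 7)^3)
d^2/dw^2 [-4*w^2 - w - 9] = -8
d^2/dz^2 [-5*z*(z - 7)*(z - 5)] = 120 - 30*z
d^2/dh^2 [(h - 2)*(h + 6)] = 2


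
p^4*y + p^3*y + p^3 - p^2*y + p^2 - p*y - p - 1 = (p - 1)*(p + 1)^2*(p*y + 1)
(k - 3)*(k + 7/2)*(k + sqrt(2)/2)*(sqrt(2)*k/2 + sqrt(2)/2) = sqrt(2)*k^4/2 + k^3/2 + 3*sqrt(2)*k^3/4 - 5*sqrt(2)*k^2 + 3*k^2/4 - 21*sqrt(2)*k/4 - 5*k - 21/4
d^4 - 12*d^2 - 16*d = d*(d - 4)*(d + 2)^2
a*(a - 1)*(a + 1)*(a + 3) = a^4 + 3*a^3 - a^2 - 3*a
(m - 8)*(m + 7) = m^2 - m - 56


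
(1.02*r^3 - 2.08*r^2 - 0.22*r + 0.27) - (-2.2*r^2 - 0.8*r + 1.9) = 1.02*r^3 + 0.12*r^2 + 0.58*r - 1.63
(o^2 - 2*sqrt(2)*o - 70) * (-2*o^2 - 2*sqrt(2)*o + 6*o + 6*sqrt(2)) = -2*o^4 + 2*sqrt(2)*o^3 + 6*o^3 - 6*sqrt(2)*o^2 + 148*o^2 - 444*o + 140*sqrt(2)*o - 420*sqrt(2)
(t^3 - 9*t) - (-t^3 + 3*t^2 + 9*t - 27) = 2*t^3 - 3*t^2 - 18*t + 27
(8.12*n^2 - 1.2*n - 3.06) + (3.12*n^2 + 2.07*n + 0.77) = 11.24*n^2 + 0.87*n - 2.29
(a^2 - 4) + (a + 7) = a^2 + a + 3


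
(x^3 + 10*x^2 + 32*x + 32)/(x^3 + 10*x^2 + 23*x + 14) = (x^2 + 8*x + 16)/(x^2 + 8*x + 7)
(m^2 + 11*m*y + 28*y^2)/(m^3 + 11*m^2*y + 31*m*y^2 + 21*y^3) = (m + 4*y)/(m^2 + 4*m*y + 3*y^2)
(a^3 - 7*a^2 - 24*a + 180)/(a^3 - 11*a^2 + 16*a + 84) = (a^2 - a - 30)/(a^2 - 5*a - 14)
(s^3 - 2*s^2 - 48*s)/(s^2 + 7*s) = (s^2 - 2*s - 48)/(s + 7)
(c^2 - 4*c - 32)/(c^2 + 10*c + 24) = (c - 8)/(c + 6)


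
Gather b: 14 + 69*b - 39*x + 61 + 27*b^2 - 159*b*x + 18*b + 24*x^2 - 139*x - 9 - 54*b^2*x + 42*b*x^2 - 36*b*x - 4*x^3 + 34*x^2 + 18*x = b^2*(27 - 54*x) + b*(42*x^2 - 195*x + 87) - 4*x^3 + 58*x^2 - 160*x + 66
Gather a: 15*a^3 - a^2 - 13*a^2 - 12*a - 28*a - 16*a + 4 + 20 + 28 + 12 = 15*a^3 - 14*a^2 - 56*a + 64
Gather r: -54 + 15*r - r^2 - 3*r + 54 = -r^2 + 12*r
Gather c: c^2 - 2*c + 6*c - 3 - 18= c^2 + 4*c - 21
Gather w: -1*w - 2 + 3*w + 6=2*w + 4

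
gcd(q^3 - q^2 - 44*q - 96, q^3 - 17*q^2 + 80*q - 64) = q - 8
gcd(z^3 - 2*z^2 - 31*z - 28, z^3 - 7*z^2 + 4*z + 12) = z + 1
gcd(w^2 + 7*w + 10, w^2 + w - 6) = 1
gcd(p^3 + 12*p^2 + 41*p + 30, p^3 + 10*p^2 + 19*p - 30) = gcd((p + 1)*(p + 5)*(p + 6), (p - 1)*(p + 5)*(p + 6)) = p^2 + 11*p + 30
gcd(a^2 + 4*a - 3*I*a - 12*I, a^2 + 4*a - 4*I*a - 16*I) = a + 4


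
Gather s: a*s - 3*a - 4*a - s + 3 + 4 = -7*a + s*(a - 1) + 7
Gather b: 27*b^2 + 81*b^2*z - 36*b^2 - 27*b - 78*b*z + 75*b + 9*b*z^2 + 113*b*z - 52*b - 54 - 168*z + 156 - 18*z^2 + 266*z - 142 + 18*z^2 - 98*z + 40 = b^2*(81*z - 9) + b*(9*z^2 + 35*z - 4)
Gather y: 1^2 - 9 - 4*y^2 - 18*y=-4*y^2 - 18*y - 8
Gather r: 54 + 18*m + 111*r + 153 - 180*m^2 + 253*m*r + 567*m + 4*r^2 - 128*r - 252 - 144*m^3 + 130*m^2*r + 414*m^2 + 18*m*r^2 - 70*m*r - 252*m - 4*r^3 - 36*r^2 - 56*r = -144*m^3 + 234*m^2 + 333*m - 4*r^3 + r^2*(18*m - 32) + r*(130*m^2 + 183*m - 73) - 45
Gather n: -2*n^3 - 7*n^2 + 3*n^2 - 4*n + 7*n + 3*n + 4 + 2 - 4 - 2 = -2*n^3 - 4*n^2 + 6*n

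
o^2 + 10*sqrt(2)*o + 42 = (o + 3*sqrt(2))*(o + 7*sqrt(2))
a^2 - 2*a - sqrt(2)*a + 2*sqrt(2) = (a - 2)*(a - sqrt(2))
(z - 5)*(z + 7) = z^2 + 2*z - 35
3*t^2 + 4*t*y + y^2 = (t + y)*(3*t + y)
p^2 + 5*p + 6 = (p + 2)*(p + 3)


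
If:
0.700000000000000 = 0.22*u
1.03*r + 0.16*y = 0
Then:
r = -0.155339805825243*y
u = 3.18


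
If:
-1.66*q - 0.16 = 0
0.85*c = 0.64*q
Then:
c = -0.07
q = -0.10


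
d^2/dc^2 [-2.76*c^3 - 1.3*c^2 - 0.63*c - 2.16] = -16.56*c - 2.6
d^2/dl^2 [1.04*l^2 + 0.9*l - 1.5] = 2.08000000000000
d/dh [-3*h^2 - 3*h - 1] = -6*h - 3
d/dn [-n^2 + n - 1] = 1 - 2*n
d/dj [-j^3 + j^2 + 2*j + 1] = -3*j^2 + 2*j + 2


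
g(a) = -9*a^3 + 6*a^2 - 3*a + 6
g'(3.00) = -210.00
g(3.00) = -192.00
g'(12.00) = -3747.00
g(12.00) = -14718.00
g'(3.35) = -265.81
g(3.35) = -275.07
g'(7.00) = -1242.00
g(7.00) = -2808.00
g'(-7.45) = -1590.97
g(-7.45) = 4082.81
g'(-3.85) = -449.41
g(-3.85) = 620.08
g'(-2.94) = -271.66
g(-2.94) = 295.39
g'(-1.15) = -52.51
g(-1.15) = 31.07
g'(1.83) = -71.46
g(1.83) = -34.55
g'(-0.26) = -7.95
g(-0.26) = 7.34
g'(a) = -27*a^2 + 12*a - 3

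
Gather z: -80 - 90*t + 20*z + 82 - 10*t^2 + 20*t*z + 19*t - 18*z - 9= -10*t^2 - 71*t + z*(20*t + 2) - 7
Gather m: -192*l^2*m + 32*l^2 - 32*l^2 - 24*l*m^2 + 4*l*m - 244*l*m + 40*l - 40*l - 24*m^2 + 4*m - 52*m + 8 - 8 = m^2*(-24*l - 24) + m*(-192*l^2 - 240*l - 48)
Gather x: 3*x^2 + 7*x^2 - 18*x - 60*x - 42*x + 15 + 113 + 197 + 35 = 10*x^2 - 120*x + 360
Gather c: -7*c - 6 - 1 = -7*c - 7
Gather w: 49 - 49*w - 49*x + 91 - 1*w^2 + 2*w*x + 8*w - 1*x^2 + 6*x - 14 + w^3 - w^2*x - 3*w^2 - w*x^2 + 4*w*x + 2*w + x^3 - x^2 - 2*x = w^3 + w^2*(-x - 4) + w*(-x^2 + 6*x - 39) + x^3 - 2*x^2 - 45*x + 126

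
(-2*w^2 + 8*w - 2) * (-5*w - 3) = 10*w^3 - 34*w^2 - 14*w + 6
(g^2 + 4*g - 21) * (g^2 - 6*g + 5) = g^4 - 2*g^3 - 40*g^2 + 146*g - 105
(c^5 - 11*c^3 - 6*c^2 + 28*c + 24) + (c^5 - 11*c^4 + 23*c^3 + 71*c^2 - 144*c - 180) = 2*c^5 - 11*c^4 + 12*c^3 + 65*c^2 - 116*c - 156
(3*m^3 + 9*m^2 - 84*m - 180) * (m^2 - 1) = 3*m^5 + 9*m^4 - 87*m^3 - 189*m^2 + 84*m + 180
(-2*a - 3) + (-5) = -2*a - 8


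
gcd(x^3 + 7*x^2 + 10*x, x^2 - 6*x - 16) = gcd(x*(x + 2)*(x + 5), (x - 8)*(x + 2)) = x + 2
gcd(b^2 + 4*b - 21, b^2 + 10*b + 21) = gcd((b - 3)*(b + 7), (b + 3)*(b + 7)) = b + 7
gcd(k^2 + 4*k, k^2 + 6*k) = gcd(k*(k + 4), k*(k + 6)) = k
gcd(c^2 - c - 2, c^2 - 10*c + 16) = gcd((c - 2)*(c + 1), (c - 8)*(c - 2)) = c - 2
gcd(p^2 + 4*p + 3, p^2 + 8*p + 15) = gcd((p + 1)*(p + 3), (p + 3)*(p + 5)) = p + 3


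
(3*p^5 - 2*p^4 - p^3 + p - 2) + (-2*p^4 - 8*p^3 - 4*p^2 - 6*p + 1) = 3*p^5 - 4*p^4 - 9*p^3 - 4*p^2 - 5*p - 1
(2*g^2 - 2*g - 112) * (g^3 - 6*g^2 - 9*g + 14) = 2*g^5 - 14*g^4 - 118*g^3 + 718*g^2 + 980*g - 1568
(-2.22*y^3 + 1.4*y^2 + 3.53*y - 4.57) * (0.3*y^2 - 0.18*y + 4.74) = -0.666*y^5 + 0.8196*y^4 - 9.7158*y^3 + 4.6296*y^2 + 17.5548*y - 21.6618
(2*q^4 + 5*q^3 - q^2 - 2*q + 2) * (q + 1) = 2*q^5 + 7*q^4 + 4*q^3 - 3*q^2 + 2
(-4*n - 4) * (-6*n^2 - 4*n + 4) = 24*n^3 + 40*n^2 - 16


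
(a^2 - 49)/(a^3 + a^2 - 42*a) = (a - 7)/(a*(a - 6))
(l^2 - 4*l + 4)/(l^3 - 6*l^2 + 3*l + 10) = (l - 2)/(l^2 - 4*l - 5)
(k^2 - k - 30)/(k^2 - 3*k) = (k^2 - k - 30)/(k*(k - 3))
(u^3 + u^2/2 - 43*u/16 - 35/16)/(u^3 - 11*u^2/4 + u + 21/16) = (4*u^2 + 9*u + 5)/(4*u^2 - 4*u - 3)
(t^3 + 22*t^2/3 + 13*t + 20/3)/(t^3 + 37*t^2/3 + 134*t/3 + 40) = (t + 1)/(t + 6)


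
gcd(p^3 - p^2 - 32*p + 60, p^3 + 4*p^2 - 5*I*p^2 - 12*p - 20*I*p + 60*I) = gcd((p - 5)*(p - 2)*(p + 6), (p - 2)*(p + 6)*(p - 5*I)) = p^2 + 4*p - 12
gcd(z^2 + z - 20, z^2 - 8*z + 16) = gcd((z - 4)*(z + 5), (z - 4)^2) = z - 4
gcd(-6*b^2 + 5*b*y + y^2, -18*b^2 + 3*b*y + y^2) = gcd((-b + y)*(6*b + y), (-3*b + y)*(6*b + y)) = 6*b + y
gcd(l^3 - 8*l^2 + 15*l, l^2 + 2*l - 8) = 1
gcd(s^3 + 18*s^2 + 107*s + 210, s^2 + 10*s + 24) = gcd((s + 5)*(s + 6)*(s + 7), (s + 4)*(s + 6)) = s + 6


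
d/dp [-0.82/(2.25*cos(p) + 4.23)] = -1.845*sin(p)/(2.25*cos(p) + 4.23)^2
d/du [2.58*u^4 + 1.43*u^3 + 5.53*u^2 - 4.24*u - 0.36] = 10.32*u^3 + 4.29*u^2 + 11.06*u - 4.24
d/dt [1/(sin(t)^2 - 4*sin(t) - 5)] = 2*(2 - sin(t))*cos(t)/((sin(t) - 5)^2*(sin(t) + 1)^2)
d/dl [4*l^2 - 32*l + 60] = 8*l - 32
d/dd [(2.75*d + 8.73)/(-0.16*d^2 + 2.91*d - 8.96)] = (0.44*d^2 + 2.7936*d - 50.0443)/(0.0256*d^4 - 0.9312*d^3 + 11.3353*d^2 - 52.1472*d + 80.2816)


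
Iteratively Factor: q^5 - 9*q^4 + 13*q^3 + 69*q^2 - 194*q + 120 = (q + 3)*(q^4 - 12*q^3 + 49*q^2 - 78*q + 40) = (q - 1)*(q + 3)*(q^3 - 11*q^2 + 38*q - 40) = (q - 2)*(q - 1)*(q + 3)*(q^2 - 9*q + 20) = (q - 5)*(q - 2)*(q - 1)*(q + 3)*(q - 4)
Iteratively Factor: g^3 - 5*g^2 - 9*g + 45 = (g - 5)*(g^2 - 9) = (g - 5)*(g - 3)*(g + 3)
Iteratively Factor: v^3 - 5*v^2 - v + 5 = (v + 1)*(v^2 - 6*v + 5) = (v - 5)*(v + 1)*(v - 1)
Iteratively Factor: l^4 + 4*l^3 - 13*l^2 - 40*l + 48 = (l - 3)*(l^3 + 7*l^2 + 8*l - 16) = (l - 3)*(l + 4)*(l^2 + 3*l - 4) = (l - 3)*(l + 4)^2*(l - 1)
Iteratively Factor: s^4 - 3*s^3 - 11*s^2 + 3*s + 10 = (s - 5)*(s^3 + 2*s^2 - s - 2) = (s - 5)*(s + 2)*(s^2 - 1) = (s - 5)*(s - 1)*(s + 2)*(s + 1)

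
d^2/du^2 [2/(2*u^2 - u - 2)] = 4*(4*u^2 - 2*u - (4*u - 1)^2 - 4)/(-2*u^2 + u + 2)^3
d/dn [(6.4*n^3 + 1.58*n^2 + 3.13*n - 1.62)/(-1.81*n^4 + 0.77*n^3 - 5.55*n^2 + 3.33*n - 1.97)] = (11.584*n^6 + 5.7196*n^5 - 19.7407*n^4 + 26.075*n^3 - 11.4489*n^2 - 24.2072*n - 0.7715)/(3.2761*n^8 - 2.7874*n^7 + 20.6839*n^6 - 20.6016*n^5 + 43.0621*n^4 - 39.9968*n^3 + 32.9559*n^2 - 13.1202*n + 3.8809)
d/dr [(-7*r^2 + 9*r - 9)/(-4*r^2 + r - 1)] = 29*r*(r - 2)/(16*r^4 - 8*r^3 + 9*r^2 - 2*r + 1)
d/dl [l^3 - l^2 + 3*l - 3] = 3*l^2 - 2*l + 3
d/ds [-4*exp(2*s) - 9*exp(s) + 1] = (-8*exp(s) - 9)*exp(s)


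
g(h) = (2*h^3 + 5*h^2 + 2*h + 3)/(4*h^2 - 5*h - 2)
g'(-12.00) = 0.48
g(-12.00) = -4.35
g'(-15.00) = 0.49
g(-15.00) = -5.81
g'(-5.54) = 0.45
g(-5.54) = -1.31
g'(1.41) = -136.92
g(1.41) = -19.47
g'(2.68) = -2.26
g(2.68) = 6.21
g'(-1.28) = 0.48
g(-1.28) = 0.41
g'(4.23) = 0.03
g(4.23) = 5.21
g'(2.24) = -7.13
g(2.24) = 8.01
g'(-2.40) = 0.37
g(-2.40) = -0.02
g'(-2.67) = 0.37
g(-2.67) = -0.12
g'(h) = (5 - 8*h)*(2*h^3 + 5*h^2 + 2*h + 3)/(4*h^2 - 5*h - 2)^2 + (6*h^2 + 10*h + 2)/(4*h^2 - 5*h - 2)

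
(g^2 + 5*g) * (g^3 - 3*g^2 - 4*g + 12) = g^5 + 2*g^4 - 19*g^3 - 8*g^2 + 60*g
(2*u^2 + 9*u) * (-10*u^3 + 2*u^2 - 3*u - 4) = -20*u^5 - 86*u^4 + 12*u^3 - 35*u^2 - 36*u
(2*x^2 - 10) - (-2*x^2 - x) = 4*x^2 + x - 10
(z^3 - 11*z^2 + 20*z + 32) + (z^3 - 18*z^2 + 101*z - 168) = 2*z^3 - 29*z^2 + 121*z - 136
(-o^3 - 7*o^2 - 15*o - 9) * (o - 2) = -o^4 - 5*o^3 - o^2 + 21*o + 18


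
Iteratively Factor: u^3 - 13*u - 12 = (u + 1)*(u^2 - u - 12) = (u + 1)*(u + 3)*(u - 4)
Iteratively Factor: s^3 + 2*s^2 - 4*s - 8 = (s - 2)*(s^2 + 4*s + 4) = (s - 2)*(s + 2)*(s + 2)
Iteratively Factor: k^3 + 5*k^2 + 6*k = (k + 3)*(k^2 + 2*k) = k*(k + 3)*(k + 2)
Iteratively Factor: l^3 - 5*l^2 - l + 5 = (l - 5)*(l^2 - 1) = (l - 5)*(l + 1)*(l - 1)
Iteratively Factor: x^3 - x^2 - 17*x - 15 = (x + 3)*(x^2 - 4*x - 5) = (x + 1)*(x + 3)*(x - 5)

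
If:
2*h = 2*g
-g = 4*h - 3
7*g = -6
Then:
No Solution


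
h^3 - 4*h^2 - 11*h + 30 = (h - 5)*(h - 2)*(h + 3)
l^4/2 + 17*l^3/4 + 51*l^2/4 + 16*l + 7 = (l/2 + 1)*(l + 1)*(l + 2)*(l + 7/2)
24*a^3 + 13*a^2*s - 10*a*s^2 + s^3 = (-8*a + s)*(-3*a + s)*(a + s)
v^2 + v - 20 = (v - 4)*(v + 5)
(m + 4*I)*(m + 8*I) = m^2 + 12*I*m - 32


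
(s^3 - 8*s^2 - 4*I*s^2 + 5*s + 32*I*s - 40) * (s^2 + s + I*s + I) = s^5 - 7*s^4 - 3*I*s^4 + s^3 + 21*I*s^3 - 63*s^2 + 29*I*s^2 - 72*s - 35*I*s - 40*I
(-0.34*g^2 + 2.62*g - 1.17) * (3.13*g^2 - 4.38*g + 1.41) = -1.0642*g^4 + 9.6898*g^3 - 15.6171*g^2 + 8.8188*g - 1.6497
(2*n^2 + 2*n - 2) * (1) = 2*n^2 + 2*n - 2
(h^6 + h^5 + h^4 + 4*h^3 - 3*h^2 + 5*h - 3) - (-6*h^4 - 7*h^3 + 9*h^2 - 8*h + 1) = h^6 + h^5 + 7*h^4 + 11*h^3 - 12*h^2 + 13*h - 4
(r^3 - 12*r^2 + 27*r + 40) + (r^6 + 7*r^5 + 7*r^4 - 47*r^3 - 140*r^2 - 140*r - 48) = r^6 + 7*r^5 + 7*r^4 - 46*r^3 - 152*r^2 - 113*r - 8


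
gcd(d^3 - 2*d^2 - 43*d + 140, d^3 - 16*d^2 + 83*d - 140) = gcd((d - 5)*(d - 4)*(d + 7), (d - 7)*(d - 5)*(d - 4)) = d^2 - 9*d + 20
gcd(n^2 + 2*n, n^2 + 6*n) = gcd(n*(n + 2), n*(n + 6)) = n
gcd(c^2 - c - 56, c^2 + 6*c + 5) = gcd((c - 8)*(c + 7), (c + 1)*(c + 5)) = 1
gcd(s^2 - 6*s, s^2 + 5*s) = s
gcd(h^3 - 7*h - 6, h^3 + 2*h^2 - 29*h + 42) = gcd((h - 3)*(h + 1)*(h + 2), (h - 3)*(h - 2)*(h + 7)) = h - 3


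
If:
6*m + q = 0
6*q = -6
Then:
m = 1/6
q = -1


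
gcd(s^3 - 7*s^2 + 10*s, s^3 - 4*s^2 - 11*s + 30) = s^2 - 7*s + 10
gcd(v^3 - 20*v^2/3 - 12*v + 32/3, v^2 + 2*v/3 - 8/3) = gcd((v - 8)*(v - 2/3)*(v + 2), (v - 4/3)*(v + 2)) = v + 2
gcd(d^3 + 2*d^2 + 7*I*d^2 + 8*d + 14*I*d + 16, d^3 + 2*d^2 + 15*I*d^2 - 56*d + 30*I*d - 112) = d^2 + d*(2 + 8*I) + 16*I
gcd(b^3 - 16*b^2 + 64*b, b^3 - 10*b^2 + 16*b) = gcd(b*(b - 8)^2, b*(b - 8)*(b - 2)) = b^2 - 8*b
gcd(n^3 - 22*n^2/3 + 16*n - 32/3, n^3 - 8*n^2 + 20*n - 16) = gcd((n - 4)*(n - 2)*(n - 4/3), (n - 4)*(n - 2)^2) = n^2 - 6*n + 8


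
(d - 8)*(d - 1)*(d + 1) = d^3 - 8*d^2 - d + 8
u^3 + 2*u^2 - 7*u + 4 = (u - 1)^2*(u + 4)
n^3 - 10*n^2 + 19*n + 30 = (n - 6)*(n - 5)*(n + 1)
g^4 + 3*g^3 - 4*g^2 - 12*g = g*(g - 2)*(g + 2)*(g + 3)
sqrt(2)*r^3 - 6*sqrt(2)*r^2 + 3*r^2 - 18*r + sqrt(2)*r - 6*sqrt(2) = (r - 6)*(r + sqrt(2))*(sqrt(2)*r + 1)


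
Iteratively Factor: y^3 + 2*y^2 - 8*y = (y)*(y^2 + 2*y - 8) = y*(y + 4)*(y - 2)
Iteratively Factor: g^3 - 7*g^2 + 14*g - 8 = (g - 1)*(g^2 - 6*g + 8) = (g - 2)*(g - 1)*(g - 4)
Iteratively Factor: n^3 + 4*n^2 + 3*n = (n)*(n^2 + 4*n + 3) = n*(n + 3)*(n + 1)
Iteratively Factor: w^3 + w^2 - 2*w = (w - 1)*(w^2 + 2*w) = (w - 1)*(w + 2)*(w)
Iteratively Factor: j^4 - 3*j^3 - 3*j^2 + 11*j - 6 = (j - 1)*(j^3 - 2*j^2 - 5*j + 6) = (j - 1)*(j + 2)*(j^2 - 4*j + 3) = (j - 1)^2*(j + 2)*(j - 3)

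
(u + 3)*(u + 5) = u^2 + 8*u + 15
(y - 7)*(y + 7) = y^2 - 49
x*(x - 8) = x^2 - 8*x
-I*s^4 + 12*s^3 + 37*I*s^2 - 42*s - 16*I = (s + I)*(s + 2*I)*(s + 8*I)*(-I*s + 1)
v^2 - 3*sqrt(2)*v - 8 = (v - 4*sqrt(2))*(v + sqrt(2))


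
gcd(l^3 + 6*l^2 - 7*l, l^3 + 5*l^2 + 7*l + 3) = 1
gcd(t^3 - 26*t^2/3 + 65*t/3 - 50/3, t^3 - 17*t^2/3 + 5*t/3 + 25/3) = t^2 - 20*t/3 + 25/3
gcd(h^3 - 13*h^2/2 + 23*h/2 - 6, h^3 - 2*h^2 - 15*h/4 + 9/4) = 1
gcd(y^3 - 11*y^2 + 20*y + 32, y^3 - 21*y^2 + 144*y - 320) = y - 8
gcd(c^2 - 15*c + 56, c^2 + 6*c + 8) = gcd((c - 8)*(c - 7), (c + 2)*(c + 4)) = 1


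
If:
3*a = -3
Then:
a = -1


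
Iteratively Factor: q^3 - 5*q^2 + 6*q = (q)*(q^2 - 5*q + 6) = q*(q - 3)*(q - 2)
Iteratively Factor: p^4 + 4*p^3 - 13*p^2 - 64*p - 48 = (p + 4)*(p^3 - 13*p - 12) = (p + 3)*(p + 4)*(p^2 - 3*p - 4) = (p + 1)*(p + 3)*(p + 4)*(p - 4)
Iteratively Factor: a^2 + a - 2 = (a + 2)*(a - 1)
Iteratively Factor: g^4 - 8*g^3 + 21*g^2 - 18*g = (g)*(g^3 - 8*g^2 + 21*g - 18) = g*(g - 2)*(g^2 - 6*g + 9) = g*(g - 3)*(g - 2)*(g - 3)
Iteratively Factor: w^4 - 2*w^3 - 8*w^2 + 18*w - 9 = (w - 1)*(w^3 - w^2 - 9*w + 9) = (w - 3)*(w - 1)*(w^2 + 2*w - 3) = (w - 3)*(w - 1)^2*(w + 3)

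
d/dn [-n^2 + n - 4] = 1 - 2*n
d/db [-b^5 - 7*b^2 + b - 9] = -5*b^4 - 14*b + 1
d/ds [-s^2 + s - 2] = 1 - 2*s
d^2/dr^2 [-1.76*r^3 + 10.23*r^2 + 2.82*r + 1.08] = 20.46 - 10.56*r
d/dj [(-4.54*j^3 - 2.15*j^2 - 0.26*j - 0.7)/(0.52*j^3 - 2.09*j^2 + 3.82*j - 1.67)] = (10.6066*j^4 - 34.4152*j^3 + 15.081*j^2 + 4.255*j + 3.1082)/(0.2704*j^6 - 2.1736*j^5 + 8.3409*j^4 - 17.7044*j^3 + 21.573*j^2 - 12.7588*j + 2.7889)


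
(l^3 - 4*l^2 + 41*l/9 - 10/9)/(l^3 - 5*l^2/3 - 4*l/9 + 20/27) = 3*(3*l^2 - 7*l + 2)/(9*l^2 - 4)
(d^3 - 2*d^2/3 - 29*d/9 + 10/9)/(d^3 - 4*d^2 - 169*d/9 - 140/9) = (3*d^2 - 7*d + 2)/(3*d^2 - 17*d - 28)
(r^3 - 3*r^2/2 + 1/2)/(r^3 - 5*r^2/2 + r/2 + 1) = (r - 1)/(r - 2)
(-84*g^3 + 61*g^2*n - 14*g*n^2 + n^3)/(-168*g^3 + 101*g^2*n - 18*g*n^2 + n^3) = (4*g - n)/(8*g - n)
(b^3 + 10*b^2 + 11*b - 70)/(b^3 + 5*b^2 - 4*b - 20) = (b + 7)/(b + 2)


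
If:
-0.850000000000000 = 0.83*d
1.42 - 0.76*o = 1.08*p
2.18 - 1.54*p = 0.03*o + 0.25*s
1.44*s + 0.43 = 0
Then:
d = -1.02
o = -0.22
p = 1.47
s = -0.30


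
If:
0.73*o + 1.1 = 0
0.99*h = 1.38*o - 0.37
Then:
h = -2.47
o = -1.51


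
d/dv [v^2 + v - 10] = 2*v + 1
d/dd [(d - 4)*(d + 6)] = 2*d + 2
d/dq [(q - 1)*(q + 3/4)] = 2*q - 1/4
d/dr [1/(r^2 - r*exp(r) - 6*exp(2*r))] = (r*exp(r) - 2*r + 12*exp(2*r) + exp(r))/(-r^2 + r*exp(r) + 6*exp(2*r))^2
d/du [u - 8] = 1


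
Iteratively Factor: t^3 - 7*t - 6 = (t + 1)*(t^2 - t - 6) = (t - 3)*(t + 1)*(t + 2)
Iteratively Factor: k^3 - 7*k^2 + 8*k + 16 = (k + 1)*(k^2 - 8*k + 16) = (k - 4)*(k + 1)*(k - 4)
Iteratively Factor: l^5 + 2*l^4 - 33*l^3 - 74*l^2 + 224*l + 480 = (l - 3)*(l^4 + 5*l^3 - 18*l^2 - 128*l - 160) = (l - 5)*(l - 3)*(l^3 + 10*l^2 + 32*l + 32) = (l - 5)*(l - 3)*(l + 4)*(l^2 + 6*l + 8) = (l - 5)*(l - 3)*(l + 2)*(l + 4)*(l + 4)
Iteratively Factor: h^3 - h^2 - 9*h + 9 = (h - 3)*(h^2 + 2*h - 3) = (h - 3)*(h + 3)*(h - 1)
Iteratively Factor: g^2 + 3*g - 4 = (g - 1)*(g + 4)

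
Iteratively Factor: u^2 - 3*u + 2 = (u - 1)*(u - 2)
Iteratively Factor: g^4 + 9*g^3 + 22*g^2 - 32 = (g + 4)*(g^3 + 5*g^2 + 2*g - 8) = (g - 1)*(g + 4)*(g^2 + 6*g + 8) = (g - 1)*(g + 2)*(g + 4)*(g + 4)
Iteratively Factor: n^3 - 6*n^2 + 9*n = (n - 3)*(n^2 - 3*n) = (n - 3)^2*(n)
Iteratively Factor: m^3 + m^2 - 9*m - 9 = (m + 3)*(m^2 - 2*m - 3) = (m - 3)*(m + 3)*(m + 1)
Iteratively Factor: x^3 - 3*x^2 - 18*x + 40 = (x - 2)*(x^2 - x - 20) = (x - 2)*(x + 4)*(x - 5)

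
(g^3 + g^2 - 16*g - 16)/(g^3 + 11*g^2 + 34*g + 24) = (g - 4)/(g + 6)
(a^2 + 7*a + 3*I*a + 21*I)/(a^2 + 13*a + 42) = (a + 3*I)/(a + 6)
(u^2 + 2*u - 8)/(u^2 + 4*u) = (u - 2)/u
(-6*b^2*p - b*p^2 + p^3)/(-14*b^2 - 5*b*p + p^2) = p*(-3*b + p)/(-7*b + p)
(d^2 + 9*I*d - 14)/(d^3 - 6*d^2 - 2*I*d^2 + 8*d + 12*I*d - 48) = (d + 7*I)/(d^2 + d*(-6 - 4*I) + 24*I)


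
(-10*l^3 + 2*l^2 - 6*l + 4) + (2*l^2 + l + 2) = -10*l^3 + 4*l^2 - 5*l + 6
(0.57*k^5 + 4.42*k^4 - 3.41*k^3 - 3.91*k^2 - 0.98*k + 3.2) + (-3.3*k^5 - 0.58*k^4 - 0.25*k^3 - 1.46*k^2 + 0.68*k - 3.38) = -2.73*k^5 + 3.84*k^4 - 3.66*k^3 - 5.37*k^2 - 0.3*k - 0.18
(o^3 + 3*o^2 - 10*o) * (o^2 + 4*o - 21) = o^5 + 7*o^4 - 19*o^3 - 103*o^2 + 210*o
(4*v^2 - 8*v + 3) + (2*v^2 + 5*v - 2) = 6*v^2 - 3*v + 1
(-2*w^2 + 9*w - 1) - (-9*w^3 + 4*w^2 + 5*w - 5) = 9*w^3 - 6*w^2 + 4*w + 4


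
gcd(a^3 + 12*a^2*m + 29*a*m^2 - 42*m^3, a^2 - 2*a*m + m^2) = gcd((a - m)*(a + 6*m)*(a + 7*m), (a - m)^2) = a - m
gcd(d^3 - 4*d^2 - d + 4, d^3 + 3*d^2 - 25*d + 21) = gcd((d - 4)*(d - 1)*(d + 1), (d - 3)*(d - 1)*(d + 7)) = d - 1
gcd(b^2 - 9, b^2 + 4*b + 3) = b + 3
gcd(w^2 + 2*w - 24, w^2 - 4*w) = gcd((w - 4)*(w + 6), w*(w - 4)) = w - 4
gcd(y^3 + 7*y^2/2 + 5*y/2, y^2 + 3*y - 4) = 1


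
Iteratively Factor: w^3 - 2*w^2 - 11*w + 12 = (w + 3)*(w^2 - 5*w + 4) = (w - 1)*(w + 3)*(w - 4)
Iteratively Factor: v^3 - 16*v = (v)*(v^2 - 16) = v*(v - 4)*(v + 4)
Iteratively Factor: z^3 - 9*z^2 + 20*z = (z)*(z^2 - 9*z + 20) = z*(z - 4)*(z - 5)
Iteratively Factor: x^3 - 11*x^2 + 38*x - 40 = (x - 5)*(x^2 - 6*x + 8) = (x - 5)*(x - 2)*(x - 4)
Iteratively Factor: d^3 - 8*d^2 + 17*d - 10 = (d - 5)*(d^2 - 3*d + 2) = (d - 5)*(d - 2)*(d - 1)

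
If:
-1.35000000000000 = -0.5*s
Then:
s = 2.70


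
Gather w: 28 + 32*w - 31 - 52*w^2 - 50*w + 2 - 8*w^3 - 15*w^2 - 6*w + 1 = -8*w^3 - 67*w^2 - 24*w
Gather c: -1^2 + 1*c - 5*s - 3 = c - 5*s - 4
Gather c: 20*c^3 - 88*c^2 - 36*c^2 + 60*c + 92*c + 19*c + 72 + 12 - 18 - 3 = 20*c^3 - 124*c^2 + 171*c + 63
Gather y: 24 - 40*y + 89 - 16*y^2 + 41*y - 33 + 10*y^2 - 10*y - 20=-6*y^2 - 9*y + 60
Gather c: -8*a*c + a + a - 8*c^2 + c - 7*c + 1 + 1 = 2*a - 8*c^2 + c*(-8*a - 6) + 2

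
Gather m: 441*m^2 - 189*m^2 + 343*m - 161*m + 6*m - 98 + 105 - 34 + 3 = 252*m^2 + 188*m - 24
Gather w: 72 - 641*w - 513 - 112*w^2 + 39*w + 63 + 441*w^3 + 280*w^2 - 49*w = 441*w^3 + 168*w^2 - 651*w - 378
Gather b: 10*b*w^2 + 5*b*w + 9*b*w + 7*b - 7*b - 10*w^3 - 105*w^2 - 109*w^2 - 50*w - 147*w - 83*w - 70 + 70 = b*(10*w^2 + 14*w) - 10*w^3 - 214*w^2 - 280*w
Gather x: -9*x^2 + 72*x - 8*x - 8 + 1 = -9*x^2 + 64*x - 7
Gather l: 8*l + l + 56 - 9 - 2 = 9*l + 45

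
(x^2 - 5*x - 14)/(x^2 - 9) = (x^2 - 5*x - 14)/(x^2 - 9)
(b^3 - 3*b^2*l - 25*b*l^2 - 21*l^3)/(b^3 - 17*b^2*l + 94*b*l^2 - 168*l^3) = (b^2 + 4*b*l + 3*l^2)/(b^2 - 10*b*l + 24*l^2)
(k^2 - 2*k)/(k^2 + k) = (k - 2)/(k + 1)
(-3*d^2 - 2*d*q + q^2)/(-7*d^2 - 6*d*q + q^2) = (-3*d + q)/(-7*d + q)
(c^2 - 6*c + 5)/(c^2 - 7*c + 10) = (c - 1)/(c - 2)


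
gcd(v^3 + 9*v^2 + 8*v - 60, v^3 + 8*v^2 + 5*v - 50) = v^2 + 3*v - 10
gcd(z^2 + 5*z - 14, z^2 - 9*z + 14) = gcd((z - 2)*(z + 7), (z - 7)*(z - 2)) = z - 2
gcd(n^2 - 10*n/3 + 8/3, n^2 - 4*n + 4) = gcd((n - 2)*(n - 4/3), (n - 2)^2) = n - 2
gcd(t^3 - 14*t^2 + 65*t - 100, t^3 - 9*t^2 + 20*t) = t^2 - 9*t + 20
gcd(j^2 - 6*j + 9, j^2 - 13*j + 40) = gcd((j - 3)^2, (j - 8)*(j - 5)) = 1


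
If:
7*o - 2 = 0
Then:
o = 2/7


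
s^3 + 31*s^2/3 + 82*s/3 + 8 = (s + 1/3)*(s + 4)*(s + 6)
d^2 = d^2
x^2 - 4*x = x*(x - 4)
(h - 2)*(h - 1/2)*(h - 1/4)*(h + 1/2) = h^4 - 9*h^3/4 + h^2/4 + 9*h/16 - 1/8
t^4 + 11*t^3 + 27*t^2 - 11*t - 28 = (t - 1)*(t + 1)*(t + 4)*(t + 7)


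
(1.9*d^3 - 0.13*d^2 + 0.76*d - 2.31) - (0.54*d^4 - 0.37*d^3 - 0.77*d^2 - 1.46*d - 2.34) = -0.54*d^4 + 2.27*d^3 + 0.64*d^2 + 2.22*d + 0.0299999999999998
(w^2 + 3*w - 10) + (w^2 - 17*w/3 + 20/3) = 2*w^2 - 8*w/3 - 10/3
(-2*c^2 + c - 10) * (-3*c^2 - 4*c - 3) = 6*c^4 + 5*c^3 + 32*c^2 + 37*c + 30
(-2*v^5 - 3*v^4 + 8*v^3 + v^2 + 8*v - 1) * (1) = -2*v^5 - 3*v^4 + 8*v^3 + v^2 + 8*v - 1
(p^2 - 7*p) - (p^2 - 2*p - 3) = 3 - 5*p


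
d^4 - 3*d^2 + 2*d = d*(d - 1)^2*(d + 2)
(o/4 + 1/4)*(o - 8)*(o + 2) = o^3/4 - 5*o^2/4 - 11*o/2 - 4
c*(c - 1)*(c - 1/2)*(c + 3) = c^4 + 3*c^3/2 - 4*c^2 + 3*c/2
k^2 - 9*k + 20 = (k - 5)*(k - 4)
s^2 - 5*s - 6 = (s - 6)*(s + 1)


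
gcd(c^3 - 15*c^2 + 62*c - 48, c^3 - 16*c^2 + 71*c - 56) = c^2 - 9*c + 8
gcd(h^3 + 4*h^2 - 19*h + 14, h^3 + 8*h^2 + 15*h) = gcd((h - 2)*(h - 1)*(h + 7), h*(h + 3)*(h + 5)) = 1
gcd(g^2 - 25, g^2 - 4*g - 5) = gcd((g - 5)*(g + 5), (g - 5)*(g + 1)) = g - 5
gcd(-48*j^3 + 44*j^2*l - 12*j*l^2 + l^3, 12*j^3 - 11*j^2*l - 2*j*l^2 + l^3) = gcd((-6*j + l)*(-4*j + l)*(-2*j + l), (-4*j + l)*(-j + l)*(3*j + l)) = 4*j - l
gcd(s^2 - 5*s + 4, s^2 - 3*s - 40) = 1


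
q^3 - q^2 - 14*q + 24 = (q - 3)*(q - 2)*(q + 4)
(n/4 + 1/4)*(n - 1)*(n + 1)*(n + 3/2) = n^4/4 + 5*n^3/8 + n^2/8 - 5*n/8 - 3/8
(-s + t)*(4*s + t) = -4*s^2 + 3*s*t + t^2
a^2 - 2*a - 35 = (a - 7)*(a + 5)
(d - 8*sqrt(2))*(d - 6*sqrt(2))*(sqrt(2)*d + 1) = sqrt(2)*d^3 - 27*d^2 + 82*sqrt(2)*d + 96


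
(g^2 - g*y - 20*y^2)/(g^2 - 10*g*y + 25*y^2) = (-g - 4*y)/(-g + 5*y)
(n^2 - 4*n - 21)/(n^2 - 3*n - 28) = (n + 3)/(n + 4)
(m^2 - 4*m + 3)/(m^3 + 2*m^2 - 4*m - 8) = (m^2 - 4*m + 3)/(m^3 + 2*m^2 - 4*m - 8)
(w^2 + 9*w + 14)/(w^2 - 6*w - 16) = (w + 7)/(w - 8)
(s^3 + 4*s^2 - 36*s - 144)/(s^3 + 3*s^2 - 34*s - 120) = (s + 6)/(s + 5)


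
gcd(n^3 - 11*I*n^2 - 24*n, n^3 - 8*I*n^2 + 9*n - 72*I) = n^2 - 11*I*n - 24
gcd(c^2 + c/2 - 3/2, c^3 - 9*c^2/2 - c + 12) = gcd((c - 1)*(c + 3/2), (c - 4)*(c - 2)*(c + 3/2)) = c + 3/2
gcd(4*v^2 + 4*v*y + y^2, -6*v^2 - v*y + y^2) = 2*v + y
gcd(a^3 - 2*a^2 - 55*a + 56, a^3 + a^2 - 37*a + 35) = a^2 + 6*a - 7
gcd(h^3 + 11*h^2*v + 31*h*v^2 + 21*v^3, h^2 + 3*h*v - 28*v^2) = h + 7*v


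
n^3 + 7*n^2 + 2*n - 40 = (n - 2)*(n + 4)*(n + 5)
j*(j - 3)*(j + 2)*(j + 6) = j^4 + 5*j^3 - 12*j^2 - 36*j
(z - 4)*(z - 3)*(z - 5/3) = z^3 - 26*z^2/3 + 71*z/3 - 20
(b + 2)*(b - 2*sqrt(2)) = b^2 - 2*sqrt(2)*b + 2*b - 4*sqrt(2)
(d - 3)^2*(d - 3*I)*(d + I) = d^4 - 6*d^3 - 2*I*d^3 + 12*d^2 + 12*I*d^2 - 18*d - 18*I*d + 27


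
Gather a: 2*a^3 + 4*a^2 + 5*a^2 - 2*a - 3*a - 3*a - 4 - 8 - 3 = 2*a^3 + 9*a^2 - 8*a - 15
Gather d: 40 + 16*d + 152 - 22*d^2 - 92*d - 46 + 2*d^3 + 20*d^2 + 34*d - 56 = 2*d^3 - 2*d^2 - 42*d + 90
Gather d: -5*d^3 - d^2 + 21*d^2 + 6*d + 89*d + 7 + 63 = -5*d^3 + 20*d^2 + 95*d + 70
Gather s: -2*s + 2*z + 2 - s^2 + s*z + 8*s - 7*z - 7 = -s^2 + s*(z + 6) - 5*z - 5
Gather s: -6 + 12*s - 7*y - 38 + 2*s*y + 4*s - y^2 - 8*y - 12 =s*(2*y + 16) - y^2 - 15*y - 56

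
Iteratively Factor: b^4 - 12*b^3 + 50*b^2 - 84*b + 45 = (b - 5)*(b^3 - 7*b^2 + 15*b - 9) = (b - 5)*(b - 3)*(b^2 - 4*b + 3) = (b - 5)*(b - 3)*(b - 1)*(b - 3)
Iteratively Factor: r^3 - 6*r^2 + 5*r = (r)*(r^2 - 6*r + 5) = r*(r - 5)*(r - 1)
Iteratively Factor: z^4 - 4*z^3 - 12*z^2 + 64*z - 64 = (z + 4)*(z^3 - 8*z^2 + 20*z - 16) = (z - 4)*(z + 4)*(z^2 - 4*z + 4) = (z - 4)*(z - 2)*(z + 4)*(z - 2)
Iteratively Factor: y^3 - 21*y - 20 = (y + 4)*(y^2 - 4*y - 5) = (y + 1)*(y + 4)*(y - 5)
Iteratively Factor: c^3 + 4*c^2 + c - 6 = (c + 2)*(c^2 + 2*c - 3) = (c + 2)*(c + 3)*(c - 1)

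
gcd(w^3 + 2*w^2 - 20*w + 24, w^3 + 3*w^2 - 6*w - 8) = w - 2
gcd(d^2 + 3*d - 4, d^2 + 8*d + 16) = d + 4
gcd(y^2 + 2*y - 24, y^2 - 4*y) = y - 4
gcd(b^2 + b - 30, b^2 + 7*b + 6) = b + 6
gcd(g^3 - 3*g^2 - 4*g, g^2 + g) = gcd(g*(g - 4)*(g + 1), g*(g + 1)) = g^2 + g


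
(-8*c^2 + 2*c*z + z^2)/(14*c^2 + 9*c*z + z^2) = (-8*c^2 + 2*c*z + z^2)/(14*c^2 + 9*c*z + z^2)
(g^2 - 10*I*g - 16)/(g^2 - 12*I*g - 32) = (g - 2*I)/(g - 4*I)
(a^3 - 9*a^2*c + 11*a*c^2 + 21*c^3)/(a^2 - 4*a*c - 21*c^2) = (a^2 - 2*a*c - 3*c^2)/(a + 3*c)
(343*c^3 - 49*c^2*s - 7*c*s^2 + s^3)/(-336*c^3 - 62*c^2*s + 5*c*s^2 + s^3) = (49*c^2 - 14*c*s + s^2)/(-48*c^2 - 2*c*s + s^2)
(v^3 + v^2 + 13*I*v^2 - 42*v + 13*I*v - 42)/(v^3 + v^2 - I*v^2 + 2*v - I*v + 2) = (v^2 + 13*I*v - 42)/(v^2 - I*v + 2)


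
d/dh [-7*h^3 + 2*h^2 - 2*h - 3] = -21*h^2 + 4*h - 2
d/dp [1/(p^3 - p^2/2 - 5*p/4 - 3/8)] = 16*(-12*p^2 + 4*p + 5)/(-8*p^3 + 4*p^2 + 10*p + 3)^2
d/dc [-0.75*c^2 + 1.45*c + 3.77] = 1.45 - 1.5*c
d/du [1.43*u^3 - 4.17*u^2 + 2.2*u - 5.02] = 4.29*u^2 - 8.34*u + 2.2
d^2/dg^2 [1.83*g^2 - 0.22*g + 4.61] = 3.66000000000000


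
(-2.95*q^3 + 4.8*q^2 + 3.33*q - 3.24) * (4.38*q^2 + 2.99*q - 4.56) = -12.921*q^5 + 12.2035*q^4 + 42.3894*q^3 - 26.1225*q^2 - 24.8724*q + 14.7744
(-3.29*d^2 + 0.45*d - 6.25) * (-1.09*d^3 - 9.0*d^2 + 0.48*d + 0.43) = 3.5861*d^5 + 29.1195*d^4 + 1.1833*d^3 + 55.0513*d^2 - 2.8065*d - 2.6875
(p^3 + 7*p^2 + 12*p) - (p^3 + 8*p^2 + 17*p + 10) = -p^2 - 5*p - 10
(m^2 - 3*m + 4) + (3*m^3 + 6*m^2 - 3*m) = 3*m^3 + 7*m^2 - 6*m + 4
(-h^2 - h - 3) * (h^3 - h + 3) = -h^5 - h^4 - 2*h^3 - 2*h^2 - 9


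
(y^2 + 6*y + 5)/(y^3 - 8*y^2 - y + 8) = (y + 5)/(y^2 - 9*y + 8)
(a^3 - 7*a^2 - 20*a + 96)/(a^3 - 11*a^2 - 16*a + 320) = (a^2 + a - 12)/(a^2 - 3*a - 40)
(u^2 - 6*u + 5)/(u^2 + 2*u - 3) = (u - 5)/(u + 3)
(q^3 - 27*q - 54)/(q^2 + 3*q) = q - 3 - 18/q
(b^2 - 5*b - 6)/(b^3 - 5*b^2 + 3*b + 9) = (b - 6)/(b^2 - 6*b + 9)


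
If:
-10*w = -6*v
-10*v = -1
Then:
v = 1/10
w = 3/50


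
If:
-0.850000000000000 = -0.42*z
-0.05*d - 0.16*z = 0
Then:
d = -6.48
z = 2.02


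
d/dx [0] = 0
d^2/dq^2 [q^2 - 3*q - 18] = 2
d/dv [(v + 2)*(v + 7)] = 2*v + 9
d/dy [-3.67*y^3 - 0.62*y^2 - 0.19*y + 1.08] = -11.01*y^2 - 1.24*y - 0.19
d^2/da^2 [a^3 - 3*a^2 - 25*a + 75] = 6*a - 6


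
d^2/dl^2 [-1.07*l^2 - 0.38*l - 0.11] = -2.14000000000000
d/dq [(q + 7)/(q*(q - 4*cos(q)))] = (-4*q^2*sin(q) - q^2 - 28*q*sin(q) - 14*q + 28*cos(q))/(q^2*(q - 4*cos(q))^2)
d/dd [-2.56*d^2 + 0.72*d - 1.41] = 0.72 - 5.12*d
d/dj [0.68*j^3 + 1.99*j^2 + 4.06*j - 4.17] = 2.04*j^2 + 3.98*j + 4.06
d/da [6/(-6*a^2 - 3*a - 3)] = 2*(4*a + 1)/(2*a^2 + a + 1)^2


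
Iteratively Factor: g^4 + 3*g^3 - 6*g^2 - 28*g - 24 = (g + 2)*(g^3 + g^2 - 8*g - 12) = (g + 2)^2*(g^2 - g - 6) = (g - 3)*(g + 2)^2*(g + 2)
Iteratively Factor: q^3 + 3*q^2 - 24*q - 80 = (q + 4)*(q^2 - q - 20) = (q - 5)*(q + 4)*(q + 4)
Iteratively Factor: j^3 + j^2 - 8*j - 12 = (j - 3)*(j^2 + 4*j + 4) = (j - 3)*(j + 2)*(j + 2)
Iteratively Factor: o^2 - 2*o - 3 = (o + 1)*(o - 3)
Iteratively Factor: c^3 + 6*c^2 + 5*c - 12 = (c + 3)*(c^2 + 3*c - 4) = (c + 3)*(c + 4)*(c - 1)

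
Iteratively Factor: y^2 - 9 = (y + 3)*(y - 3)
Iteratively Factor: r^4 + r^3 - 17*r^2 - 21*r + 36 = (r + 3)*(r^3 - 2*r^2 - 11*r + 12) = (r + 3)^2*(r^2 - 5*r + 4) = (r - 4)*(r + 3)^2*(r - 1)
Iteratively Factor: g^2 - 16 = (g - 4)*(g + 4)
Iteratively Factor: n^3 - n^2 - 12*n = (n)*(n^2 - n - 12) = n*(n + 3)*(n - 4)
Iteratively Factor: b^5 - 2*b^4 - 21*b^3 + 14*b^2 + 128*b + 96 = (b + 3)*(b^4 - 5*b^3 - 6*b^2 + 32*b + 32) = (b - 4)*(b + 3)*(b^3 - b^2 - 10*b - 8) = (b - 4)^2*(b + 3)*(b^2 + 3*b + 2) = (b - 4)^2*(b + 2)*(b + 3)*(b + 1)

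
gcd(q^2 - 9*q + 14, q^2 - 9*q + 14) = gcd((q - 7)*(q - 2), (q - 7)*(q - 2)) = q^2 - 9*q + 14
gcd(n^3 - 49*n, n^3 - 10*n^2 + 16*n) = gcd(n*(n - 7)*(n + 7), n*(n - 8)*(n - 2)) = n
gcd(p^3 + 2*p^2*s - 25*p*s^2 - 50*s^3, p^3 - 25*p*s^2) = p^2 - 25*s^2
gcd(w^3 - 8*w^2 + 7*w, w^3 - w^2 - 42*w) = w^2 - 7*w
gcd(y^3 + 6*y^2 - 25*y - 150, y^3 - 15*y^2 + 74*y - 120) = y - 5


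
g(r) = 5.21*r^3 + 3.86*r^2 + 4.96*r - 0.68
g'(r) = 15.63*r^2 + 7.72*r + 4.96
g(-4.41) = -394.33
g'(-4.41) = 274.89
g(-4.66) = -467.20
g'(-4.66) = 308.40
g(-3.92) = -274.64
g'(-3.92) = 214.87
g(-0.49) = -2.80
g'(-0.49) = 4.93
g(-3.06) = -128.99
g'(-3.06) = 127.69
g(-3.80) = -249.67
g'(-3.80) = 201.32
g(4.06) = 431.76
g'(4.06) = 293.94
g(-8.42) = -2878.88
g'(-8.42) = 1048.07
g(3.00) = 189.61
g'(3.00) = 168.79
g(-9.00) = -3530.75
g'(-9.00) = 1201.51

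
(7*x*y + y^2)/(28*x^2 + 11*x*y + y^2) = y/(4*x + y)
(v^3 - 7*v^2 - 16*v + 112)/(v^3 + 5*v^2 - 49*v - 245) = (v^2 - 16)/(v^2 + 12*v + 35)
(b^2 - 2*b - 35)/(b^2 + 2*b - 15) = (b - 7)/(b - 3)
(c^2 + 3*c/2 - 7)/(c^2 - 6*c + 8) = (c + 7/2)/(c - 4)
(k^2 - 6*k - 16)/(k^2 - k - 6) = (k - 8)/(k - 3)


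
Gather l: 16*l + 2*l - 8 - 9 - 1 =18*l - 18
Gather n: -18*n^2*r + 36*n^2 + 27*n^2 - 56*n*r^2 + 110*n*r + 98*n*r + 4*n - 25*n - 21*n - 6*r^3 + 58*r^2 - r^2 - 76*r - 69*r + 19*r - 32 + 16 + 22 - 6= n^2*(63 - 18*r) + n*(-56*r^2 + 208*r - 42) - 6*r^3 + 57*r^2 - 126*r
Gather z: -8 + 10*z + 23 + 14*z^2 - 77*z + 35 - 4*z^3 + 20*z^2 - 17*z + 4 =-4*z^3 + 34*z^2 - 84*z + 54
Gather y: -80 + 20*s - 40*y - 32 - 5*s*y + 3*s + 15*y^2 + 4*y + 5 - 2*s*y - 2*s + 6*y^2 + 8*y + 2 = 21*s + 21*y^2 + y*(-7*s - 28) - 105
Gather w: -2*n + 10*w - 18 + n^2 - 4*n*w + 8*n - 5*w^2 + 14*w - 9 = n^2 + 6*n - 5*w^2 + w*(24 - 4*n) - 27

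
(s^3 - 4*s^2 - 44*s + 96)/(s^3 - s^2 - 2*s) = (s^2 - 2*s - 48)/(s*(s + 1))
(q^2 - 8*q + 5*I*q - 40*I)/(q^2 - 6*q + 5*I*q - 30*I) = (q - 8)/(q - 6)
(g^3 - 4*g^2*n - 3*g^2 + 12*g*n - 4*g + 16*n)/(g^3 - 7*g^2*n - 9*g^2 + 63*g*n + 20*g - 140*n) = (g^2 - 4*g*n + g - 4*n)/(g^2 - 7*g*n - 5*g + 35*n)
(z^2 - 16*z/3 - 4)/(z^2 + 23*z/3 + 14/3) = (z - 6)/(z + 7)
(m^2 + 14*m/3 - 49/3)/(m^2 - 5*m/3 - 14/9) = 3*(m + 7)/(3*m + 2)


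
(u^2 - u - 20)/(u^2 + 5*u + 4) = (u - 5)/(u + 1)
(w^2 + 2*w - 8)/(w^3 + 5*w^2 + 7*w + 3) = (w^2 + 2*w - 8)/(w^3 + 5*w^2 + 7*w + 3)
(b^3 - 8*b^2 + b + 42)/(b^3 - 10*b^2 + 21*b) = (b + 2)/b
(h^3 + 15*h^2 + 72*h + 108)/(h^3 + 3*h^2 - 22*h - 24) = (h^2 + 9*h + 18)/(h^2 - 3*h - 4)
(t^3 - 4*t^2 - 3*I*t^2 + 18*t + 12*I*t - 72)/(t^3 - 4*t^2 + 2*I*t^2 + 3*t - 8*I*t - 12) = (t - 6*I)/(t - I)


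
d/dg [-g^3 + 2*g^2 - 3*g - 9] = -3*g^2 + 4*g - 3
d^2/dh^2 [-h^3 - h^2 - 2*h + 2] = -6*h - 2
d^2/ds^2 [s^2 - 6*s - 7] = 2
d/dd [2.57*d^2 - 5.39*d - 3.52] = 5.14*d - 5.39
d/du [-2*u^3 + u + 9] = 1 - 6*u^2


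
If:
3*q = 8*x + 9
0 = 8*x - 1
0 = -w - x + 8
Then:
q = 10/3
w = 63/8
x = 1/8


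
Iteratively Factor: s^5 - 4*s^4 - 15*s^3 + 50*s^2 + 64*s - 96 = (s + 2)*(s^4 - 6*s^3 - 3*s^2 + 56*s - 48) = (s + 2)*(s + 3)*(s^3 - 9*s^2 + 24*s - 16) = (s - 4)*(s + 2)*(s + 3)*(s^2 - 5*s + 4) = (s - 4)^2*(s + 2)*(s + 3)*(s - 1)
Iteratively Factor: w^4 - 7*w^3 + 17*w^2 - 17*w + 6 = (w - 1)*(w^3 - 6*w^2 + 11*w - 6) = (w - 2)*(w - 1)*(w^2 - 4*w + 3) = (w - 3)*(w - 2)*(w - 1)*(w - 1)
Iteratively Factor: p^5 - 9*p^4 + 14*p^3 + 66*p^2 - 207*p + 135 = (p - 1)*(p^4 - 8*p^3 + 6*p^2 + 72*p - 135) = (p - 1)*(p + 3)*(p^3 - 11*p^2 + 39*p - 45) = (p - 5)*(p - 1)*(p + 3)*(p^2 - 6*p + 9) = (p - 5)*(p - 3)*(p - 1)*(p + 3)*(p - 3)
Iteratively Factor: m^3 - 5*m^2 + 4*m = (m - 4)*(m^2 - m) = m*(m - 4)*(m - 1)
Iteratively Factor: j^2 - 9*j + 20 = (j - 5)*(j - 4)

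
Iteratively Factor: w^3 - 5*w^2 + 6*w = (w - 3)*(w^2 - 2*w) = (w - 3)*(w - 2)*(w)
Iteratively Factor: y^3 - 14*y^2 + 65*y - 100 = (y - 4)*(y^2 - 10*y + 25) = (y - 5)*(y - 4)*(y - 5)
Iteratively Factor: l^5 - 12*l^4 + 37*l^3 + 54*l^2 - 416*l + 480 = (l - 2)*(l^4 - 10*l^3 + 17*l^2 + 88*l - 240) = (l - 2)*(l + 3)*(l^3 - 13*l^2 + 56*l - 80) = (l - 5)*(l - 2)*(l + 3)*(l^2 - 8*l + 16) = (l - 5)*(l - 4)*(l - 2)*(l + 3)*(l - 4)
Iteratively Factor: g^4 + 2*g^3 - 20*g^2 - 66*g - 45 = (g - 5)*(g^3 + 7*g^2 + 15*g + 9) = (g - 5)*(g + 3)*(g^2 + 4*g + 3) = (g - 5)*(g + 3)^2*(g + 1)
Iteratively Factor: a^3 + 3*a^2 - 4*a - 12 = (a + 3)*(a^2 - 4) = (a + 2)*(a + 3)*(a - 2)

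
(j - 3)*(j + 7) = j^2 + 4*j - 21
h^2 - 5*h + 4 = (h - 4)*(h - 1)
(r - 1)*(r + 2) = r^2 + r - 2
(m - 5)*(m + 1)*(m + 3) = m^3 - m^2 - 17*m - 15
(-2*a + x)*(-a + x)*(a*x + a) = 2*a^3*x + 2*a^3 - 3*a^2*x^2 - 3*a^2*x + a*x^3 + a*x^2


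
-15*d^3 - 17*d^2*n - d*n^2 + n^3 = (-5*d + n)*(d + n)*(3*d + n)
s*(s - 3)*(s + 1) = s^3 - 2*s^2 - 3*s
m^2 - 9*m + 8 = (m - 8)*(m - 1)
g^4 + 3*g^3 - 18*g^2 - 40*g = g*(g - 4)*(g + 2)*(g + 5)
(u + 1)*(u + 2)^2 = u^3 + 5*u^2 + 8*u + 4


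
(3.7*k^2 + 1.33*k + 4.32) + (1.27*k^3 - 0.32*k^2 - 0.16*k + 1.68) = 1.27*k^3 + 3.38*k^2 + 1.17*k + 6.0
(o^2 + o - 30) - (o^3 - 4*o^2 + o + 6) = -o^3 + 5*o^2 - 36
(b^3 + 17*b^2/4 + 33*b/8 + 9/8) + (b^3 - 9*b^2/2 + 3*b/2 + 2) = 2*b^3 - b^2/4 + 45*b/8 + 25/8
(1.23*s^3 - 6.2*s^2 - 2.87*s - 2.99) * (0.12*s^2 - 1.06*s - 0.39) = 0.1476*s^5 - 2.0478*s^4 + 5.7479*s^3 + 5.1014*s^2 + 4.2887*s + 1.1661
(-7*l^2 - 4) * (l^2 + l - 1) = -7*l^4 - 7*l^3 + 3*l^2 - 4*l + 4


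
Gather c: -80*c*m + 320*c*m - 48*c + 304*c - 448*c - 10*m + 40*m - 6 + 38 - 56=c*(240*m - 192) + 30*m - 24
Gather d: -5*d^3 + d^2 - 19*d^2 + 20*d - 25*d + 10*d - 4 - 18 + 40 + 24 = -5*d^3 - 18*d^2 + 5*d + 42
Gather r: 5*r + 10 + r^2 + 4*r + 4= r^2 + 9*r + 14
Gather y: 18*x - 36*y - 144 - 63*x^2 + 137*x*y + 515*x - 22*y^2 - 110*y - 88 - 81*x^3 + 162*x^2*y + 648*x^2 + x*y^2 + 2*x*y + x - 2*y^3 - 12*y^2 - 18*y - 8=-81*x^3 + 585*x^2 + 534*x - 2*y^3 + y^2*(x - 34) + y*(162*x^2 + 139*x - 164) - 240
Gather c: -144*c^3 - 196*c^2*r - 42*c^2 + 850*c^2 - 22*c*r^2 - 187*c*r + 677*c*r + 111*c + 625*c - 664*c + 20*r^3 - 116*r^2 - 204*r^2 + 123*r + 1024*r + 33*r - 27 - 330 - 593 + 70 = -144*c^3 + c^2*(808 - 196*r) + c*(-22*r^2 + 490*r + 72) + 20*r^3 - 320*r^2 + 1180*r - 880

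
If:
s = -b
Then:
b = -s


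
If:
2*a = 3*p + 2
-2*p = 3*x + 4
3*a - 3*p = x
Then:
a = -2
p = -2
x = 0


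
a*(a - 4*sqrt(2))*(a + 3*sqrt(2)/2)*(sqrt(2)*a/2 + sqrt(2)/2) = sqrt(2)*a^4/2 - 5*a^3/2 + sqrt(2)*a^3/2 - 6*sqrt(2)*a^2 - 5*a^2/2 - 6*sqrt(2)*a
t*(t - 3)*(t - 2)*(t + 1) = t^4 - 4*t^3 + t^2 + 6*t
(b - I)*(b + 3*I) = b^2 + 2*I*b + 3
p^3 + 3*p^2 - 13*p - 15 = (p - 3)*(p + 1)*(p + 5)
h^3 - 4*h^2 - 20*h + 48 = (h - 6)*(h - 2)*(h + 4)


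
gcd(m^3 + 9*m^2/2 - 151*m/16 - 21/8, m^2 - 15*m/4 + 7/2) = m - 7/4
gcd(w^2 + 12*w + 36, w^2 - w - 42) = w + 6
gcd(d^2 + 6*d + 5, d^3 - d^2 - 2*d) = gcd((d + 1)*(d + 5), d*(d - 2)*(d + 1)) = d + 1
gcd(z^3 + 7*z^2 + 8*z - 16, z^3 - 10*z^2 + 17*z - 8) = z - 1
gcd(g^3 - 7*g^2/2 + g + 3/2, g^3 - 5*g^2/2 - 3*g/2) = g^2 - 5*g/2 - 3/2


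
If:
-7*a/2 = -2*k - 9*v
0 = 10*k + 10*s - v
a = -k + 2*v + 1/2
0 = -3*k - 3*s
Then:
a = 2/11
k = 7/22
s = -7/22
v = 0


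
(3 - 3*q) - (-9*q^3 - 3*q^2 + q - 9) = 9*q^3 + 3*q^2 - 4*q + 12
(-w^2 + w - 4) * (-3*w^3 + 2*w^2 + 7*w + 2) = 3*w^5 - 5*w^4 + 7*w^3 - 3*w^2 - 26*w - 8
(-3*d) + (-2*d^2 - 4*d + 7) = -2*d^2 - 7*d + 7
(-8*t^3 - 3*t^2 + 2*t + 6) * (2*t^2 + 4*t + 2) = -16*t^5 - 38*t^4 - 24*t^3 + 14*t^2 + 28*t + 12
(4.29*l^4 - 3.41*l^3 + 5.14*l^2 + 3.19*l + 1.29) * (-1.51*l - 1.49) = -6.4779*l^5 - 1.243*l^4 - 2.6805*l^3 - 12.4755*l^2 - 6.701*l - 1.9221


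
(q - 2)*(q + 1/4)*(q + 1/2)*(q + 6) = q^4 + 19*q^3/4 - 71*q^2/8 - 17*q/2 - 3/2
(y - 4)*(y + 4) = y^2 - 16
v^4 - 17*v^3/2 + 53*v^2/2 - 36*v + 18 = (v - 3)*(v - 2)^2*(v - 3/2)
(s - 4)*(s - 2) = s^2 - 6*s + 8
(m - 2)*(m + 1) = m^2 - m - 2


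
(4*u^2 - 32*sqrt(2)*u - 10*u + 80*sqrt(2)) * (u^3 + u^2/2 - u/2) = 4*u^5 - 32*sqrt(2)*u^4 - 8*u^4 - 7*u^3 + 64*sqrt(2)*u^3 + 5*u^2 + 56*sqrt(2)*u^2 - 40*sqrt(2)*u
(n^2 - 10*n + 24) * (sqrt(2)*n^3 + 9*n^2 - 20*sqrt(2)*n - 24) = sqrt(2)*n^5 - 10*sqrt(2)*n^4 + 9*n^4 - 90*n^3 + 4*sqrt(2)*n^3 + 192*n^2 + 200*sqrt(2)*n^2 - 480*sqrt(2)*n + 240*n - 576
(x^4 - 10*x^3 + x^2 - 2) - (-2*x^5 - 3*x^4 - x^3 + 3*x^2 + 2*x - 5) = 2*x^5 + 4*x^4 - 9*x^3 - 2*x^2 - 2*x + 3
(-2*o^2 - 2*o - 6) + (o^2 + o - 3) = -o^2 - o - 9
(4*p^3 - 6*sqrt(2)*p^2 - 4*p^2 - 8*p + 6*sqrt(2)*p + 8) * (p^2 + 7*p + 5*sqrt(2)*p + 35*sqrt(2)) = 4*p^5 + 14*sqrt(2)*p^4 + 24*p^4 - 96*p^3 + 84*sqrt(2)*p^3 - 408*p^2 - 138*sqrt(2)*p^2 - 240*sqrt(2)*p + 476*p + 280*sqrt(2)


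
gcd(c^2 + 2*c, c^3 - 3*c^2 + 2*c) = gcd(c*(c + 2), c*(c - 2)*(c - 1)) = c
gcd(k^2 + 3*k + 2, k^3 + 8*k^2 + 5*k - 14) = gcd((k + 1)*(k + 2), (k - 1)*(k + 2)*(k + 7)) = k + 2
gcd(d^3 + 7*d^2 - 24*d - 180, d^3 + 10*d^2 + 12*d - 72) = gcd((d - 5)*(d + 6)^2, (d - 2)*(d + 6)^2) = d^2 + 12*d + 36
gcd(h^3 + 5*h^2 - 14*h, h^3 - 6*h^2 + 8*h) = h^2 - 2*h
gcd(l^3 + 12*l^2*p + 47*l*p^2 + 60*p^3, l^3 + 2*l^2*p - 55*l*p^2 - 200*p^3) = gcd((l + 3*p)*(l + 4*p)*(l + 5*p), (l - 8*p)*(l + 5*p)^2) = l + 5*p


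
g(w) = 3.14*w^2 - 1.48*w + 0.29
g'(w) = 6.28*w - 1.48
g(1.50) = 5.14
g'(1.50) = 7.94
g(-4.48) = 69.94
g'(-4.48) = -29.61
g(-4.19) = 61.62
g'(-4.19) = -27.79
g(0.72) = 0.85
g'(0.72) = 3.04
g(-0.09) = 0.45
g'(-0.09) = -2.05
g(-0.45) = 1.59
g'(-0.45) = -4.31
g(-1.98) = 15.53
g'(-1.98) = -13.91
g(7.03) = 145.07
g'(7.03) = 42.67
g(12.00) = 434.69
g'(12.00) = 73.88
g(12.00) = 434.69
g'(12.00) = 73.88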